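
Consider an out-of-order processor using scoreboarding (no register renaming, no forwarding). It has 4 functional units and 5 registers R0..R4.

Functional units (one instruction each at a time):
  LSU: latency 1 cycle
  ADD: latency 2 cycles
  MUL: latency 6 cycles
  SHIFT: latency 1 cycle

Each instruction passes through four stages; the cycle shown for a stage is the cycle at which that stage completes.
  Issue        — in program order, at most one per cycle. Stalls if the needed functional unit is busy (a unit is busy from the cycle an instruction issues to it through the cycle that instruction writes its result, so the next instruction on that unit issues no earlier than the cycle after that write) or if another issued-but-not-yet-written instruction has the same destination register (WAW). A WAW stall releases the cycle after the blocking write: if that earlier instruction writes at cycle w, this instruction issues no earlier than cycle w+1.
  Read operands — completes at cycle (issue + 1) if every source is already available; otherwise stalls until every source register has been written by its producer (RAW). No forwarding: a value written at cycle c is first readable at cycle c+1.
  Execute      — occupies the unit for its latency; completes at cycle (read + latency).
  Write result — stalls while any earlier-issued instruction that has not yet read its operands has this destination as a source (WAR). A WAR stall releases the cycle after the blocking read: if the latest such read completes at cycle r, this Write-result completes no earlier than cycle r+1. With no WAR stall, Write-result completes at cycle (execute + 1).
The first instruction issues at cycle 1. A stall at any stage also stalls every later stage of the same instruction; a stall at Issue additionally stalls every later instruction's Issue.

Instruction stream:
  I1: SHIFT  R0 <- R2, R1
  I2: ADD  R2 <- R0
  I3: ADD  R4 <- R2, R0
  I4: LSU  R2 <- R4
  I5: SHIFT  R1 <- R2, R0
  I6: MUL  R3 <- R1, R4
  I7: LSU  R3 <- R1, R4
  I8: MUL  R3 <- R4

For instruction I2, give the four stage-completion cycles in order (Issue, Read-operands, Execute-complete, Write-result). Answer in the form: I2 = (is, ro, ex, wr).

I2 = (2, 5, 7, 8)

I1 -> (1, 2, 3, 4)
I2 -> (2, 5, 7, 8)  // RAW R0: wait I1 write@4
I3 -> (9, 10, 12, 13)  // struct: ADD busy until I2 writes@8
I4 -> (10, 14, 15, 16)  // RAW R4: wait I3 write@13
I5 -> (11, 17, 18, 19)  // RAW R2: wait I4 write@16
I6 -> (12, 20, 26, 27)  // RAW R1: wait I5 write@19
I7 -> (28, 29, 30, 31)  // WAW R3: wait I6 write@27
I8 -> (32, 33, 39, 40)  // WAW R3: wait I7 write@31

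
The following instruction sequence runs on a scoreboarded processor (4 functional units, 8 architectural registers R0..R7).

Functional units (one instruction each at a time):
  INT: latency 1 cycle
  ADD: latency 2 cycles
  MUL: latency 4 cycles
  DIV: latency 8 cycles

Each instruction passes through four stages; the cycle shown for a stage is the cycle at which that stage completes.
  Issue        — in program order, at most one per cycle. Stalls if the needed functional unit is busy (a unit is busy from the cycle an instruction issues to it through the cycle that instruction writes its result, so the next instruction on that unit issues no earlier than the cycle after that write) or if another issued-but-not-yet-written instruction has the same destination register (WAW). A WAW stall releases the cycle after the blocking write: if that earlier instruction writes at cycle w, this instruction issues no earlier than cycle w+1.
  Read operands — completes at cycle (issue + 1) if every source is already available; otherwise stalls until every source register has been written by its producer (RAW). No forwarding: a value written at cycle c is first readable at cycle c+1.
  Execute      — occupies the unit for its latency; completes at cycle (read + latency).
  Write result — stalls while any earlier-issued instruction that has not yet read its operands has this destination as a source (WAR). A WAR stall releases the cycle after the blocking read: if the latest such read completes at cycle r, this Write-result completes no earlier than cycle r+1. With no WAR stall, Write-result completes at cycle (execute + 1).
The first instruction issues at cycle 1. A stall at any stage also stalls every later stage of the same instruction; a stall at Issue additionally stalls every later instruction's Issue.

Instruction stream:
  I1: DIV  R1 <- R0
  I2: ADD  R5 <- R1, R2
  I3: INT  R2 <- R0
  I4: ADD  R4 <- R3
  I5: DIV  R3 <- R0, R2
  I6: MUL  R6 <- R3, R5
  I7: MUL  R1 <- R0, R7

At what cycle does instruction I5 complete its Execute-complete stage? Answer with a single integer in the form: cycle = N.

cycle = 26

[1] I1 issues→DIV
[2] I1 reads · I2 issues→ADD
[3] I3 issues→INT
[4] I3 reads
[5] I3 exec-done
[10] I1 exec-done
[11] I1 writes R1
[12] I2 reads
[13] I3 writes R2
[14] I2 exec-done
[15] I2 writes R5
[16] I4 issues→ADD
[17] I4 reads · I5 issues→DIV
[18] I5 reads · I6 issues→MUL
[19] I4 exec-done
[20] I4 writes R4
[26] I5 exec-done
[27] I5 writes R3
[28] I6 reads
[32] I6 exec-done
[33] I6 writes R6
[34] I7 issues→MUL
[35] I7 reads
[39] I7 exec-done
[40] I7 writes R1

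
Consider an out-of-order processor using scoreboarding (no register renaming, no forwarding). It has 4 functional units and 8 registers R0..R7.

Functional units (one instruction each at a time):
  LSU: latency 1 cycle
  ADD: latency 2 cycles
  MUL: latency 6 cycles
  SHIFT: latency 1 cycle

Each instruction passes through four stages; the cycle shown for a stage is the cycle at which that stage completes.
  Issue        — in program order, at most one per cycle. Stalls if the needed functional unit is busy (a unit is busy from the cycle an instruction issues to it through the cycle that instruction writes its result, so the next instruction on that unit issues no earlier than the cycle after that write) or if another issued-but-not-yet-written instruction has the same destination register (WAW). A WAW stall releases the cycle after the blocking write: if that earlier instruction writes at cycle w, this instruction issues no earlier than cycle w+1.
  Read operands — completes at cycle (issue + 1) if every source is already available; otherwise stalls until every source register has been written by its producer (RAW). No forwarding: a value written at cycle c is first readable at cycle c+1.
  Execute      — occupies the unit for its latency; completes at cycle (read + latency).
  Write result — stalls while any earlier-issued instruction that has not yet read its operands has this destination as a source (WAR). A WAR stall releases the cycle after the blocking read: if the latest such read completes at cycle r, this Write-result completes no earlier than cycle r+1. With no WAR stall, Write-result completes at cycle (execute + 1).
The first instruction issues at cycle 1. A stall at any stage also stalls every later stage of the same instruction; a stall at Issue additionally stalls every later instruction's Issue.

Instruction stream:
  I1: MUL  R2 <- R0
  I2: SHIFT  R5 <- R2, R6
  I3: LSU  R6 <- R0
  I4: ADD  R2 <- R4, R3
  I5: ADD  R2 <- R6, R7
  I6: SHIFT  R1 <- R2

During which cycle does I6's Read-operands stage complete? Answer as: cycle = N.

cycle = 20

  I1 | 1 | 2 | 8 | 9
  I2 | 2 | 10 | 11 | 12   RAW R2: wait I1 write@9
  I3 | 3 | 4 | 5 | 11   WAR R6: wait I2 read@10
  I4 | 10 | 11 | 13 | 14   WAW R2: wait I1 write@9
  I5 | 15 | 16 | 18 | 19   struct: ADD busy until I4 writes@14
  I6 | 16 | 20 | 21 | 22   RAW R2: wait I5 write@19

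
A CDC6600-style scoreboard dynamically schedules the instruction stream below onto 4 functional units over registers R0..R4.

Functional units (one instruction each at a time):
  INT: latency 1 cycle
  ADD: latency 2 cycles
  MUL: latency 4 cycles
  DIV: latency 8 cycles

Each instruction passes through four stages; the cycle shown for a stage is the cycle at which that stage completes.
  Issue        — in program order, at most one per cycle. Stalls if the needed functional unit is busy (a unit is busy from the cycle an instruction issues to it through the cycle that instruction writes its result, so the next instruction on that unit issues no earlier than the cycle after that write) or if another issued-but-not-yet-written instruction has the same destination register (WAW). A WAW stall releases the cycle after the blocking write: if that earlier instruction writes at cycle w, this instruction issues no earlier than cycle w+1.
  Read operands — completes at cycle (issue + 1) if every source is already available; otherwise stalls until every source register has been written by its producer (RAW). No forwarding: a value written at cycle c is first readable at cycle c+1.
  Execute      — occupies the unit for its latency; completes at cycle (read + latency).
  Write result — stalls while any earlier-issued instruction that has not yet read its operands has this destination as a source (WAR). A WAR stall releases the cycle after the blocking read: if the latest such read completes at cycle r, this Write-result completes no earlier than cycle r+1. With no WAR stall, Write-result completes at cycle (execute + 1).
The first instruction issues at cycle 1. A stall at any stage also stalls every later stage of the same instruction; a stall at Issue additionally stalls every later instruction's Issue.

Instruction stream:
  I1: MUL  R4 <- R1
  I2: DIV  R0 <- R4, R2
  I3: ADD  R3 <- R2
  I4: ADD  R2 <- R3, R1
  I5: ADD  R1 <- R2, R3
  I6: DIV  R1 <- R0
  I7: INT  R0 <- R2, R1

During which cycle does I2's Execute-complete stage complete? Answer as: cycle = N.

cycle = 16

  I1 | 1 | 2 | 6 | 7
  I2 | 2 | 8 | 16 | 17   RAW R4: wait I1 write@7
  I3 | 3 | 4 | 6 | 7
  I4 | 8 | 9 | 11 | 12   struct: ADD busy until I3 writes@7
  I5 | 13 | 14 | 16 | 17   struct: ADD busy until I4 writes@12
  I6 | 18 | 19 | 27 | 28   WAW R1: wait I5 write@17
  I7 | 19 | 29 | 30 | 31   RAW R1: wait I6 write@28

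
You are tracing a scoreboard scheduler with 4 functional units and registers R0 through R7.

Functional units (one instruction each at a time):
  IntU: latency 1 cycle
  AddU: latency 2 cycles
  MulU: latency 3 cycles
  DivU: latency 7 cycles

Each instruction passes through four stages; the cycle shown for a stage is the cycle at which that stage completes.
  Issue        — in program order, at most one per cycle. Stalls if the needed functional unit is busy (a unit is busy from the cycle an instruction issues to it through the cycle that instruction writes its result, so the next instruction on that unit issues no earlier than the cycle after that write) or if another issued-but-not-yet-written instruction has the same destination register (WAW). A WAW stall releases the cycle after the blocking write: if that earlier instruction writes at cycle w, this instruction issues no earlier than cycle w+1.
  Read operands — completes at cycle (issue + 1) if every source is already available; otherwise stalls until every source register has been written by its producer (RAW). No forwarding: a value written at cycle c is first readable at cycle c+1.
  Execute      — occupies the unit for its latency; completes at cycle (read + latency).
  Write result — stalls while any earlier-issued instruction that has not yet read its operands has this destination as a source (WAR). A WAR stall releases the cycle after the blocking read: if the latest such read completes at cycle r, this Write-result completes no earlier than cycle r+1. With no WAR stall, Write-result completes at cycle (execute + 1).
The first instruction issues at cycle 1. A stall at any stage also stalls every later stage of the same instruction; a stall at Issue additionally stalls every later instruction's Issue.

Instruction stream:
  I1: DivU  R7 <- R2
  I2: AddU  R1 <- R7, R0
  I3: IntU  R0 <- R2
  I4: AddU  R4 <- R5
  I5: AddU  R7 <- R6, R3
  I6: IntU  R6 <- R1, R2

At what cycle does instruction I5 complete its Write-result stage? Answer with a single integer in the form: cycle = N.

c1: I1 dispatched to DivU
c2: I1 operands ready · I2 dispatched to AddU
c3: I3 dispatched to IntU
c4: I3 operands ready
c5: I3 complete
c9: I1 complete
c10: R7←I1
c11: I2 operands ready
c12: R0←I3
c13: I2 complete
c14: R1←I2
c15: I4 dispatched to AddU
c16: I4 operands ready
c18: I4 complete
c19: R4←I4
c20: I5 dispatched to AddU
c21: I5 operands ready · I6 dispatched to IntU
c22: I6 operands ready
c23: I5 complete · I6 complete
c24: R7←I5 · R6←I6

cycle = 24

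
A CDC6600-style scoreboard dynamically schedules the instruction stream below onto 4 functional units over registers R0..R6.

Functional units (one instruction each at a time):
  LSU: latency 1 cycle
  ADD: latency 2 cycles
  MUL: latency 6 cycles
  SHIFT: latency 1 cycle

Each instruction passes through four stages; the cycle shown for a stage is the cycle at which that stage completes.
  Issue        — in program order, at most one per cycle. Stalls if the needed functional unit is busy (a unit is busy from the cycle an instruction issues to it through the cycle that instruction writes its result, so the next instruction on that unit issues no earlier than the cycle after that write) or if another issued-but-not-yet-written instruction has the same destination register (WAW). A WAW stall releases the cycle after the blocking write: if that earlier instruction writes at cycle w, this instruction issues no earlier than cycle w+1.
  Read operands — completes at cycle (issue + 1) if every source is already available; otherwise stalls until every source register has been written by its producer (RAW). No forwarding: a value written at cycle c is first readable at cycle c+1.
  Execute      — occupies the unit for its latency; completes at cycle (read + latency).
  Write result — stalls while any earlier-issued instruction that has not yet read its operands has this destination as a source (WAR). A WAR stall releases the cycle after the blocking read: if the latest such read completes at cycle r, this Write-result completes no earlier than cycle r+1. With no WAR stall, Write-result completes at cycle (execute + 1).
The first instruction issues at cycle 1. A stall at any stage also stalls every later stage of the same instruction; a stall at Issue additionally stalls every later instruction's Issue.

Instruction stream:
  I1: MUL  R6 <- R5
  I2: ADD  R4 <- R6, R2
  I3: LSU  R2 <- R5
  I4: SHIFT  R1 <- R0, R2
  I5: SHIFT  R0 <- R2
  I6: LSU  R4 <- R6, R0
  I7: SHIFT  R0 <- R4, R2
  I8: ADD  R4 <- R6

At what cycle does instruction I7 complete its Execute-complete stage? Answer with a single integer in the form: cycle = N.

I1: IS=1 RO=2 EX=8 WR=9
I2: IS=2 RO=10 EX=12 WR=13  [RAW R6: wait I1 write@9]
I3: IS=3 RO=4 EX=5 WR=11  [WAR R2: wait I2 read@10]
I4: IS=4 RO=12 EX=13 WR=14  [RAW R2: wait I3 write@11]
I5: IS=15 RO=16 EX=17 WR=18  [struct: SHIFT busy until I4 writes@14]
I6: IS=16 RO=19 EX=20 WR=21  [RAW R0: wait I5 write@18]
I7: IS=19 RO=22 EX=23 WR=24  [struct: SHIFT busy until I5 writes@18; RAW R4: wait I6 write@21]
I8: IS=22 RO=23 EX=25 WR=26  [WAW R4: wait I6 write@21]

cycle = 23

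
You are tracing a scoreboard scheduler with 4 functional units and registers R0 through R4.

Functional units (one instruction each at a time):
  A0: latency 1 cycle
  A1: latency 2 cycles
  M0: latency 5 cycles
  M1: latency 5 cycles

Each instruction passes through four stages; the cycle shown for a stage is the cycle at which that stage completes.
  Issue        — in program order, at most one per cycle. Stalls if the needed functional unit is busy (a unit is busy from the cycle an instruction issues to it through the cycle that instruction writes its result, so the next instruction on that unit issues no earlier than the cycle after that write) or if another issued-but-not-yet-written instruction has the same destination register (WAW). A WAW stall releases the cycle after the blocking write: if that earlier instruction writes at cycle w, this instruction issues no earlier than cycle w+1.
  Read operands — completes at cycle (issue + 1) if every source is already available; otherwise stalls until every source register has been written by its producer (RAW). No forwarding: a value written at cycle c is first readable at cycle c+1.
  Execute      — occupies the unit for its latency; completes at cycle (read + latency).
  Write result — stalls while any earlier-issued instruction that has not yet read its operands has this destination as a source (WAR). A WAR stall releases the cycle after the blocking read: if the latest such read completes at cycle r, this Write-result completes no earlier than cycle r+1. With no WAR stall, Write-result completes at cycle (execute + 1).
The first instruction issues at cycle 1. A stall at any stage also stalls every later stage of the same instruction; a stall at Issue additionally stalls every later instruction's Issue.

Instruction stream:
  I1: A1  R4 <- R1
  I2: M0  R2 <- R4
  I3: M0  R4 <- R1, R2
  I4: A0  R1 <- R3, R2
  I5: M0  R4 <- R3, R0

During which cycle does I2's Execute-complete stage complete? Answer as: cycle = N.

cycle = 11

1) issue 1, read 2, done 4, write 5
2) issue 2, read 6, done 11, write 12  <RAW R4: wait I1 write@5>
3) issue 13, read 14, done 19, write 20  <struct: M0 busy until I2 writes@12>
4) issue 14, read 15, done 16, write 17
5) issue 21, read 22, done 27, write 28  <struct: M0 busy until I3 writes@20>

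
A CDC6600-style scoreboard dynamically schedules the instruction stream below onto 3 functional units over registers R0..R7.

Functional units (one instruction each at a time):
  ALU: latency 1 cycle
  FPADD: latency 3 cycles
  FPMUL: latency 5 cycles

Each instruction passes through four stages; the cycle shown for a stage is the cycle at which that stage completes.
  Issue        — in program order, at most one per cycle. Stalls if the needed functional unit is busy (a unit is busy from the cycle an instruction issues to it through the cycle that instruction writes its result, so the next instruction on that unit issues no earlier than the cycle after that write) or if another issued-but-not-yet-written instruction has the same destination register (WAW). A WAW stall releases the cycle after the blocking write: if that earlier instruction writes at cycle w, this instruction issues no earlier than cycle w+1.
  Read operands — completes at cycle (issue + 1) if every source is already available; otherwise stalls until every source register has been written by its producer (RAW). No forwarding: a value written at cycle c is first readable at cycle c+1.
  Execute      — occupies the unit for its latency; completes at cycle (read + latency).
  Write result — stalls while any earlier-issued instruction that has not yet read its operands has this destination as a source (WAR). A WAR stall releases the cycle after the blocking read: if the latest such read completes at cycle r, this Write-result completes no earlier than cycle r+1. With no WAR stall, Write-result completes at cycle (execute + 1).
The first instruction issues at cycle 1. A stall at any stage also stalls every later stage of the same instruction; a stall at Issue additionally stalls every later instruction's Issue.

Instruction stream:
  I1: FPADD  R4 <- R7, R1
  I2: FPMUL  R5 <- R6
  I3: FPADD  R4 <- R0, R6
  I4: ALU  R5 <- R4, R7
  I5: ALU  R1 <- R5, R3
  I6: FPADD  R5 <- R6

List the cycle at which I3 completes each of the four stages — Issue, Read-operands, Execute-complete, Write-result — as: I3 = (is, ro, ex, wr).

1) issue 1, read 2, done 5, write 6
2) issue 2, read 3, done 8, write 9
3) issue 7, read 8, done 11, write 12  <struct: FPADD busy until I1 writes@6>
4) issue 10, read 13, done 14, write 15  <WAW R5: wait I2 write@9 / RAW R4: wait I3 write@12>
5) issue 16, read 17, done 18, write 19  <struct: ALU busy until I4 writes@15>
6) issue 17, read 18, done 21, write 22

I3 = (7, 8, 11, 12)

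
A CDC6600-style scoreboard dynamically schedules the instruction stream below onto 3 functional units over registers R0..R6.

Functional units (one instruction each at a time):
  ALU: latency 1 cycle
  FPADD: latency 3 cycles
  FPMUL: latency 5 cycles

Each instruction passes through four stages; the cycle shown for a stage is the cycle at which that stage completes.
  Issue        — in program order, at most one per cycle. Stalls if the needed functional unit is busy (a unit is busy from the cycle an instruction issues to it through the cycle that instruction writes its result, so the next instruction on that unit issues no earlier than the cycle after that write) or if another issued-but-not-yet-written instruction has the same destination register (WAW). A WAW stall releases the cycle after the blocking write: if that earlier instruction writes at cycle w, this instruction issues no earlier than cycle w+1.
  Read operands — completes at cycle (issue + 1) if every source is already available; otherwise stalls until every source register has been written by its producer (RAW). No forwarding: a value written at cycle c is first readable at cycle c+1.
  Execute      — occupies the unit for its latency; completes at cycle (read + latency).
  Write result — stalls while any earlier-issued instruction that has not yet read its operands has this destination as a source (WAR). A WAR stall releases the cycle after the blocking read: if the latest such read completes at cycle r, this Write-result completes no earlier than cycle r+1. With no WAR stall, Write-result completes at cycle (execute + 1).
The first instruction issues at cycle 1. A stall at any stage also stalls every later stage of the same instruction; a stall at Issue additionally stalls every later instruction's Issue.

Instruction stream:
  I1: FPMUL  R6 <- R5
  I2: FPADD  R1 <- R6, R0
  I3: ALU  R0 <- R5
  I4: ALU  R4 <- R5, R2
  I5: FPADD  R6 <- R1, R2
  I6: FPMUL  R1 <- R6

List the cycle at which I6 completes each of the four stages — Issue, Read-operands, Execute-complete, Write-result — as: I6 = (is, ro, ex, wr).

I6 = (15, 20, 25, 26)

I1: IS=1 RO=2 EX=7 WR=8
I2: IS=2 RO=9 EX=12 WR=13  [RAW R6: wait I1 write@8]
I3: IS=3 RO=4 EX=5 WR=10  [WAR R0: wait I2 read@9]
I4: IS=11 RO=12 EX=13 WR=14  [struct: ALU busy until I3 writes@10]
I5: IS=14 RO=15 EX=18 WR=19  [struct: FPADD busy until I2 writes@13]
I6: IS=15 RO=20 EX=25 WR=26  [RAW R6: wait I5 write@19]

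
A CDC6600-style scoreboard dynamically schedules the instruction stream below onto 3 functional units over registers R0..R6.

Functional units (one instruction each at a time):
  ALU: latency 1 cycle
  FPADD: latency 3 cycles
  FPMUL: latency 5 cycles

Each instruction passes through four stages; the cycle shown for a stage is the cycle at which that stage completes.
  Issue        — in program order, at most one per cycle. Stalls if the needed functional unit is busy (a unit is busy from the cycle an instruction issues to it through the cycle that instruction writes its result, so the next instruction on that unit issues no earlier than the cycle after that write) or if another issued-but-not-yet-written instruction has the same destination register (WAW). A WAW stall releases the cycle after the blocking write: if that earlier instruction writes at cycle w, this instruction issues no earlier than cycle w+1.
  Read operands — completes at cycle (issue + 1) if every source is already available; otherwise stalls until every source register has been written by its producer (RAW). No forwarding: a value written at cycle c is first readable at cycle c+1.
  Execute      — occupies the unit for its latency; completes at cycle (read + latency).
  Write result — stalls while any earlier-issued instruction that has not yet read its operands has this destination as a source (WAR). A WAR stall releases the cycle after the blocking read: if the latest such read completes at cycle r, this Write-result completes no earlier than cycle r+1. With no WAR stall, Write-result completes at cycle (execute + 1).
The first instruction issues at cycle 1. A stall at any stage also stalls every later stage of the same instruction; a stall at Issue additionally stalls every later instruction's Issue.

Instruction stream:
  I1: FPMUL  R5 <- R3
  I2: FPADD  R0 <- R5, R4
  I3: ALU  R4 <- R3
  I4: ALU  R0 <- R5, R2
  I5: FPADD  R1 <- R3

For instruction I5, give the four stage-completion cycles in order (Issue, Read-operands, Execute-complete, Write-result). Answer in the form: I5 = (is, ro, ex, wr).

I1 -> (1, 2, 7, 8)
I2 -> (2, 9, 12, 13)  // RAW R5: wait I1 write@8
I3 -> (3, 4, 5, 10)  // WAR R4: wait I2 read@9
I4 -> (14, 15, 16, 17)  // WAW R0: wait I2 write@13
I5 -> (15, 16, 19, 20)

I5 = (15, 16, 19, 20)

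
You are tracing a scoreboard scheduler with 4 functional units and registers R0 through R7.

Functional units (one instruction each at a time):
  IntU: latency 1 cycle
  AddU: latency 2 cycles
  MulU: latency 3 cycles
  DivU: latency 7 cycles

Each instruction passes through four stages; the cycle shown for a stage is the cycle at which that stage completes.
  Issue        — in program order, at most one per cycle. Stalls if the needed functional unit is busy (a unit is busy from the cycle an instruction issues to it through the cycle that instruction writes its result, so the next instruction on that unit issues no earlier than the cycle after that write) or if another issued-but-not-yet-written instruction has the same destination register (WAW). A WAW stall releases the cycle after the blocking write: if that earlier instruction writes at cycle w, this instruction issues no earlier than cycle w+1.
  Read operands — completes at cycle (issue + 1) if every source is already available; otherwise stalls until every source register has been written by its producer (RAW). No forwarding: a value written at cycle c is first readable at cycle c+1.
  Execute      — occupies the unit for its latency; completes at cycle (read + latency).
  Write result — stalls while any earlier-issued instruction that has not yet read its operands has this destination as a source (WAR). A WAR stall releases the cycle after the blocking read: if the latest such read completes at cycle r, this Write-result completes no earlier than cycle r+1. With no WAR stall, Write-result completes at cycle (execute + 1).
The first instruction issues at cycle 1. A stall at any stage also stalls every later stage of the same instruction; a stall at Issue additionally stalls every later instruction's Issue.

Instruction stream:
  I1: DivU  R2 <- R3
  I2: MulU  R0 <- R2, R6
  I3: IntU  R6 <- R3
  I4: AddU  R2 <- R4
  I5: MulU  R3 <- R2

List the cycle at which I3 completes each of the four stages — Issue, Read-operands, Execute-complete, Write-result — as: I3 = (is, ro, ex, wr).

I3 = (3, 4, 5, 12)

[1] I1→DivU
[2] I1 RO | I2→MulU
[3] I3→IntU
[4] I3 RO
[5] I3 EX
[9] I1 EX
[10] I1 WR R2
[11] I2 RO | I4→AddU
[12] I3 WR R6 | I4 RO
[14] I2 EX | I4 EX
[15] I2 WR R0 | I4 WR R2
[16] I5→MulU
[17] I5 RO
[20] I5 EX
[21] I5 WR R3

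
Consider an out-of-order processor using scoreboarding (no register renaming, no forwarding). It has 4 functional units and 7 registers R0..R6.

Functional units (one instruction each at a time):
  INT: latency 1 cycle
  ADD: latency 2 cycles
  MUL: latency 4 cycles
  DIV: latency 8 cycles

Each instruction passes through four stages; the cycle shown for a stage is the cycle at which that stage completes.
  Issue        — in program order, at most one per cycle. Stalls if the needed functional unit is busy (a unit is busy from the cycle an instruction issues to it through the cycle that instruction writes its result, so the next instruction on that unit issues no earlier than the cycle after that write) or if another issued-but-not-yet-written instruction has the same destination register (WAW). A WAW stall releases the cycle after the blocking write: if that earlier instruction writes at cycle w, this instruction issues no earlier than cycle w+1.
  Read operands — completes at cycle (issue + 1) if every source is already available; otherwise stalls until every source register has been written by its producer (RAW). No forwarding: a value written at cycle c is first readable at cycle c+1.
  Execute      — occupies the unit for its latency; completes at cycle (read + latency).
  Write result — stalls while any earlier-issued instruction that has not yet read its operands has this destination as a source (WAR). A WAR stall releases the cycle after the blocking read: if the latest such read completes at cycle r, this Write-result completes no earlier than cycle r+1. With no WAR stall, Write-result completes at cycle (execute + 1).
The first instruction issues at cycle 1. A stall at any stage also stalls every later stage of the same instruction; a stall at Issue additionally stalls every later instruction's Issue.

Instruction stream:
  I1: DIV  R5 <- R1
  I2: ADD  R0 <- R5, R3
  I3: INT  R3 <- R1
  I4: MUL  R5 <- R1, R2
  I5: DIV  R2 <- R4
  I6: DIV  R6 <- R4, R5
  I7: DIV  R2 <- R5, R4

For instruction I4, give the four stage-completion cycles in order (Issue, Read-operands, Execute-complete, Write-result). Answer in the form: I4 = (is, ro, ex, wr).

I1: IS=1 RO=2 EX=10 WR=11
I2: IS=2 RO=12 EX=14 WR=15  [RAW R5: wait I1 write@11]
I3: IS=3 RO=4 EX=5 WR=13  [WAR R3: wait I2 read@12]
I4: IS=12 RO=13 EX=17 WR=18  [WAW R5: wait I1 write@11]
I5: IS=13 RO=14 EX=22 WR=23
I6: IS=24 RO=25 EX=33 WR=34  [struct: DIV busy until I5 writes@23]
I7: IS=35 RO=36 EX=44 WR=45  [struct: DIV busy until I6 writes@34]

I4 = (12, 13, 17, 18)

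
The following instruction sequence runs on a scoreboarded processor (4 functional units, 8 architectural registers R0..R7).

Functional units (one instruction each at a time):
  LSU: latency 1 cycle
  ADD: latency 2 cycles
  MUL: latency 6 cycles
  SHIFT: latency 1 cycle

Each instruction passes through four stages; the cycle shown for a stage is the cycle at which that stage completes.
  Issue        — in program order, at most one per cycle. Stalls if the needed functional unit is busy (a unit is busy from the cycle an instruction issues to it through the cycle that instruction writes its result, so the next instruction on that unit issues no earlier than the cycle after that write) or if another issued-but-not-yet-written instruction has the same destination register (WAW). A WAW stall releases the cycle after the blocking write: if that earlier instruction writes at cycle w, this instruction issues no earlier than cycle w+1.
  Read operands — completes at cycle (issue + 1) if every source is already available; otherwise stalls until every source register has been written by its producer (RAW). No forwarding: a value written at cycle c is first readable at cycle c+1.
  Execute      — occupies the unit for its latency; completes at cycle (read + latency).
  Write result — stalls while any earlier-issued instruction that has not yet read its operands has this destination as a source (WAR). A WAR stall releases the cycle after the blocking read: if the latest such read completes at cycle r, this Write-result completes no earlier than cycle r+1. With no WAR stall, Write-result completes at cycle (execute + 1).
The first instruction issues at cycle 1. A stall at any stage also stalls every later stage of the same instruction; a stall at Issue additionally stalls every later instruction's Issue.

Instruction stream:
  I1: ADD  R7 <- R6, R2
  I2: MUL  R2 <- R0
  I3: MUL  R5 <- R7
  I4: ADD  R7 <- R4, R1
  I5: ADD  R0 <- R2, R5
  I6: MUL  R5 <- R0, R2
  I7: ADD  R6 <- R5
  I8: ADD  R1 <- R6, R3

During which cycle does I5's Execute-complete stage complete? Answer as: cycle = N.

I1 -> (1, 2, 4, 5)
I2 -> (2, 3, 9, 10)
I3 -> (11, 12, 18, 19)  // struct: MUL busy until I2 writes@10
I4 -> (12, 13, 15, 16)
I5 -> (17, 20, 22, 23)  // struct: ADD busy until I4 writes@16, RAW R5: wait I3 write@19
I6 -> (20, 24, 30, 31)  // struct: MUL busy until I3 writes@19, RAW R0: wait I5 write@23
I7 -> (24, 32, 34, 35)  // struct: ADD busy until I5 writes@23, RAW R5: wait I6 write@31
I8 -> (36, 37, 39, 40)  // struct: ADD busy until I7 writes@35

cycle = 22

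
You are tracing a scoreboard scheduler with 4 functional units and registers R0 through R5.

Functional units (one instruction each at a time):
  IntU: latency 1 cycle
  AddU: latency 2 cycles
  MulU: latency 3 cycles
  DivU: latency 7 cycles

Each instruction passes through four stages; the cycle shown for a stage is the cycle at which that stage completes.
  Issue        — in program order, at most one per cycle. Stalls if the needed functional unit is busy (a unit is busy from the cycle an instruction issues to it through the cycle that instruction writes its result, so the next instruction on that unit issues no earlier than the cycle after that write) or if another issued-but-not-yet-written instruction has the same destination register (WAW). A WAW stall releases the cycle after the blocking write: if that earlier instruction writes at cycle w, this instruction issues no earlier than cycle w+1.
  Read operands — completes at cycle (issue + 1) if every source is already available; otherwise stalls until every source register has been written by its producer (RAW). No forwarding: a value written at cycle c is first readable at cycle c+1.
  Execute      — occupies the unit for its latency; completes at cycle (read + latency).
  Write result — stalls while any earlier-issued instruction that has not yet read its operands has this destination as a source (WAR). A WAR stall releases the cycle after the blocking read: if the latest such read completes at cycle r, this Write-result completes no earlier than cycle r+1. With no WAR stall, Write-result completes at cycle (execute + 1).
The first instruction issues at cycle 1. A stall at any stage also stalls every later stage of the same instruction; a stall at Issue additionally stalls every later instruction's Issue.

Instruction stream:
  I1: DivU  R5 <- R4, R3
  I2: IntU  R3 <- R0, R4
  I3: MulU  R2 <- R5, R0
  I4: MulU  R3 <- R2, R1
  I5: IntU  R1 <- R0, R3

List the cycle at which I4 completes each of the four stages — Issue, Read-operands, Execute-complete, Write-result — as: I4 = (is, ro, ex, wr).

I4 = (16, 17, 20, 21)

I1 -> (1, 2, 9, 10)
I2 -> (2, 3, 4, 5)
I3 -> (3, 11, 14, 15)  // RAW R5: wait I1 write@10
I4 -> (16, 17, 20, 21)  // struct: MulU busy until I3 writes@15
I5 -> (17, 22, 23, 24)  // RAW R3: wait I4 write@21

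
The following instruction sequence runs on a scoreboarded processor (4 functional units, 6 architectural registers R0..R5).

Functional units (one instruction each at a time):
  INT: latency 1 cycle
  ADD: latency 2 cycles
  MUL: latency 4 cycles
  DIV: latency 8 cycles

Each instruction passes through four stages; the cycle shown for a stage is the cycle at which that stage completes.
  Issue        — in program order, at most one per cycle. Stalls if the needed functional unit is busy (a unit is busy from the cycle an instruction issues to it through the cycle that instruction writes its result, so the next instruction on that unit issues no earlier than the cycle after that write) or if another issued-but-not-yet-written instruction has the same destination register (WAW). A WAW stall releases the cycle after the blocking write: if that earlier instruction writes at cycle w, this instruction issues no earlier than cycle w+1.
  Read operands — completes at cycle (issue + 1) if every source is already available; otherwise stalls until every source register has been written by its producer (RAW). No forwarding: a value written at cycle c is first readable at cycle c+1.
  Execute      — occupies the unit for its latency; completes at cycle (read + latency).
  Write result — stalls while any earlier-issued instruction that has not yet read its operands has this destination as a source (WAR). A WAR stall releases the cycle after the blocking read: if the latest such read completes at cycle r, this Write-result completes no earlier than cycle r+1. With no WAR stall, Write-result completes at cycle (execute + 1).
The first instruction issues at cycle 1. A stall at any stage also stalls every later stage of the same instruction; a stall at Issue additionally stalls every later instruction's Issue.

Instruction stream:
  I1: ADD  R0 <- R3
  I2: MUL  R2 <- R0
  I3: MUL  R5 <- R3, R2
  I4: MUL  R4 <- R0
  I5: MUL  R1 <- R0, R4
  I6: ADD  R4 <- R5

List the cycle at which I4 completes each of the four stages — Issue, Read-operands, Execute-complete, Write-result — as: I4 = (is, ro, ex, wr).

[1] I1→ADD
[2] I1 RO; I2→MUL
[4] I1 EX
[5] I1 WR R0
[6] I2 RO
[10] I2 EX
[11] I2 WR R2
[12] I3→MUL
[13] I3 RO
[17] I3 EX
[18] I3 WR R5
[19] I4→MUL
[20] I4 RO
[24] I4 EX
[25] I4 WR R4
[26] I5→MUL
[27] I5 RO; I6→ADD
[28] I6 RO
[30] I6 EX
[31] I5 EX; I6 WR R4
[32] I5 WR R1

I4 = (19, 20, 24, 25)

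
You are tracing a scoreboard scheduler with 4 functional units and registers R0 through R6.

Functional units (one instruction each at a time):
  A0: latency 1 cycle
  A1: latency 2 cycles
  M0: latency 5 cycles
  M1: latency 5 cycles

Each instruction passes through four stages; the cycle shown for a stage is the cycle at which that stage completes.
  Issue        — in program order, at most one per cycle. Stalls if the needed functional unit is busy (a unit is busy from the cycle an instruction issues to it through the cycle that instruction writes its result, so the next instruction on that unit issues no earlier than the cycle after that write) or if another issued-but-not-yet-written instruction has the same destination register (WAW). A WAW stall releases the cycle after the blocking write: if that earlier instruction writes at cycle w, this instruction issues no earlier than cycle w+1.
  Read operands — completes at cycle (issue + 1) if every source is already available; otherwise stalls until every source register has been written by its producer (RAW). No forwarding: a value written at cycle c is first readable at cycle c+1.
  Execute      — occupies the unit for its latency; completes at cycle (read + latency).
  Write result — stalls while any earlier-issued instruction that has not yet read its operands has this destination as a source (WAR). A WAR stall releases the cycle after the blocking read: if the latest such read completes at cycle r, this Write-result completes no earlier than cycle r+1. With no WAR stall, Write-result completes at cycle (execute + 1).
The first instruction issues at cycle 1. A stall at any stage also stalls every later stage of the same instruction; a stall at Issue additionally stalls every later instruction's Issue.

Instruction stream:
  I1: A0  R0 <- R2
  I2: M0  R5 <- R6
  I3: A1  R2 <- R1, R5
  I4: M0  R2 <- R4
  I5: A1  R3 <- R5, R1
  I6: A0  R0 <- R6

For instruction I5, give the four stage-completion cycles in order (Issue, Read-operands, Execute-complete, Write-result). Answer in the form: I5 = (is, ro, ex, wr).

c1: I1 dispatched to A0
c2: I1 operands ready, I2 dispatched to M0
c3: I1 complete, I2 operands ready, I3 dispatched to A1
c4: R0←I1
c8: I2 complete
c9: R5←I2
c10: I3 operands ready
c12: I3 complete
c13: R2←I3
c14: I4 dispatched to M0
c15: I4 operands ready, I5 dispatched to A1
c16: I5 operands ready, I6 dispatched to A0
c17: I6 operands ready
c18: I5 complete, I6 complete
c19: R3←I5, R0←I6
c20: I4 complete
c21: R2←I4

I5 = (15, 16, 18, 19)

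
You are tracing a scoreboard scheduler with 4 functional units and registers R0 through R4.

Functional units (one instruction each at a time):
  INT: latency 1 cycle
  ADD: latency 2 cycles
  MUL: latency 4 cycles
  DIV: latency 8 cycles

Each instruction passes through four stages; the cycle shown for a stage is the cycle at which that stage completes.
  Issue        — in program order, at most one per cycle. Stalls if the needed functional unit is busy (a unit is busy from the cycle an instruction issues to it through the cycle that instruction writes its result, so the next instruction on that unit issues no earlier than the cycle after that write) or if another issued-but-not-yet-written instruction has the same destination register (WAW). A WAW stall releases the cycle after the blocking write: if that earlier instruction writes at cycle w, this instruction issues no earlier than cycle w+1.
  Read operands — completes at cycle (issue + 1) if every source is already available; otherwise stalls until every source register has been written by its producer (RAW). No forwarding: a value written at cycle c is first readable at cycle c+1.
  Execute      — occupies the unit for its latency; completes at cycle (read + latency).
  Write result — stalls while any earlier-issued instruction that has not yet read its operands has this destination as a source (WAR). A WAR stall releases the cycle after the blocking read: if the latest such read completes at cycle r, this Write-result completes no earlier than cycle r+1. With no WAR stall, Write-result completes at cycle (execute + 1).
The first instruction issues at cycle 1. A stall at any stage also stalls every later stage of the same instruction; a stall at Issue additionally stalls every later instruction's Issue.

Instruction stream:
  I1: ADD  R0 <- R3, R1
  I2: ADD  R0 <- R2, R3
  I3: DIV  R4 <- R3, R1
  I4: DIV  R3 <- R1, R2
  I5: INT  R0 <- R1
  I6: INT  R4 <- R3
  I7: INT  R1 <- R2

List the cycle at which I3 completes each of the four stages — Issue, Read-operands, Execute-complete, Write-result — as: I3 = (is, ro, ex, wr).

I3 = (7, 8, 16, 17)

cycle 1: I1 dispatched to ADD
cycle 2: I1 operands ready
cycle 4: I1 complete
cycle 5: R0←I1
cycle 6: I2 dispatched to ADD
cycle 7: I2 operands ready, I3 dispatched to DIV
cycle 8: I3 operands ready
cycle 9: I2 complete
cycle 10: R0←I2
cycle 16: I3 complete
cycle 17: R4←I3
cycle 18: I4 dispatched to DIV
cycle 19: I4 operands ready, I5 dispatched to INT
cycle 20: I5 operands ready
cycle 21: I5 complete
cycle 22: R0←I5
cycle 23: I6 dispatched to INT
cycle 27: I4 complete
cycle 28: R3←I4
cycle 29: I6 operands ready
cycle 30: I6 complete
cycle 31: R4←I6
cycle 32: I7 dispatched to INT
cycle 33: I7 operands ready
cycle 34: I7 complete
cycle 35: R1←I7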